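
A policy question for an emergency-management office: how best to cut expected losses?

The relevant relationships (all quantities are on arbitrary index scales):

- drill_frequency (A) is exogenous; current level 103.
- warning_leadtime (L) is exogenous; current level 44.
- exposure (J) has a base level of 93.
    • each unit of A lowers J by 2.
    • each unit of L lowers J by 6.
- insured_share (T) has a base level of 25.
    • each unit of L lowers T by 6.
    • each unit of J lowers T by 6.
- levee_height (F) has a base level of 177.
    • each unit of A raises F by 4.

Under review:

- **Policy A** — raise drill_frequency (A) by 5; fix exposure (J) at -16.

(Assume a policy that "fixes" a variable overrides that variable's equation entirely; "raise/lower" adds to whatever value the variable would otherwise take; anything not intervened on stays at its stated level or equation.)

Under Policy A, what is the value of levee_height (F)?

Policy A (A + 5, J := -16):
  A = 103 + 5 = 108
  F = 177 + 4·108 = 609

609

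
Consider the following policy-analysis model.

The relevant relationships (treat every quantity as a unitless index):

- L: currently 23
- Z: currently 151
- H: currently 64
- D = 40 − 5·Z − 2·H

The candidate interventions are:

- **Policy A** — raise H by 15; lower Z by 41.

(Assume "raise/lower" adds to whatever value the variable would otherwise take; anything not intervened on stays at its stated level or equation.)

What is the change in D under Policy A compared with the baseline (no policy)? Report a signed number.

175

Baseline:
  Z = 151
  H = 64
  D = 40 − 5·151 − 2·64 = -843
Policy A (H + 15, Z − 41):
  Z = 151 − 41 = 110
  H = 64 + 15 = 79
  D = 40 − 5·110 − 2·79 = -668
Change in D: -668 − (-843) = 175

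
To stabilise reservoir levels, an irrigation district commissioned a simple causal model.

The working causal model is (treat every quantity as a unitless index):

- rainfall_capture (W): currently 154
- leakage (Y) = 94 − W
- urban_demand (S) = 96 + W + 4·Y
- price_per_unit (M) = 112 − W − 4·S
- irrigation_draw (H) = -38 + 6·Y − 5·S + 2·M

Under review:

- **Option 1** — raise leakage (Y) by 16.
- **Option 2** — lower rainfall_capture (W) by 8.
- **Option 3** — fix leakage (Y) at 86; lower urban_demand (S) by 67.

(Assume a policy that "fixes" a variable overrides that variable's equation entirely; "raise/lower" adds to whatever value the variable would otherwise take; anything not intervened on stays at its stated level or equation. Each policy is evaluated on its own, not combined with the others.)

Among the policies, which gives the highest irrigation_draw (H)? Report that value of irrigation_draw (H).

-860

Option 1 (Y + 16):
  W = 154
  Y = 94 − 154 (+16 from intervention) = -44
  S = 96 + 154 + 4·(-44) = 74
  M = 112 − 154 − 4·74 = -338
  H = -38 + 6·(-44) − 5·74 + 2·(-338) = -1348
Option 2 (W − 8):
  W = 154 − 8 = 146
  Y = 94 − 146 = -52
  S = 96 + 146 + 4·(-52) = 34
  M = 112 − 146 − 4·34 = -170
  H = -38 + 6·(-52) − 5·34 + 2·(-170) = -860
Option 3 (Y := 86, S − 67):
  W = 154
  Y = 86
  S = 96 + 154 + 4·86 (−67 from intervention) = 527
  M = 112 − 154 − 4·527 = -2150
  H = -38 + 6·86 − 5·527 + 2·(-2150) = -6457
Comparing — Option 1: H=-1348, Option 2: H=-860, Option 3: H=-6457. Highest is -860 (Option 2).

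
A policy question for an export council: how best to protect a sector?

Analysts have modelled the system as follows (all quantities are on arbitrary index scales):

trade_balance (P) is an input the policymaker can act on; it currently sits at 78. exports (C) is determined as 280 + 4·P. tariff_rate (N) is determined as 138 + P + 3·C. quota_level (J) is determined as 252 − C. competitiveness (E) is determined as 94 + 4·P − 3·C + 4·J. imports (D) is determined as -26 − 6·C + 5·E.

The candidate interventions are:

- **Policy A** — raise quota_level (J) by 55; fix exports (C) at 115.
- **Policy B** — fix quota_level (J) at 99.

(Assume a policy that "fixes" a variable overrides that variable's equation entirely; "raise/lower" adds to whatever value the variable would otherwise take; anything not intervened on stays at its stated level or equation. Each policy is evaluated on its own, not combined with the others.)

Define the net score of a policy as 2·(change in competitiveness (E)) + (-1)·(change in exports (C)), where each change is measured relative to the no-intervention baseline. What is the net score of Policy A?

Baseline:
  P = 78
  C = 280 + 4·78 = 592
  J = 252 − 592 = -340
  E = 94 + 4·78 − 3·592 + 4·(-340) = -2730
Policy A (J + 55, C := 115):
  P = 78
  C = 115
  J = 252 − 115 (+55 from intervention) = 192
  E = 94 + 4·78 − 3·115 + 4·192 = 829
ΔE = 829 − (-2730) = 3559; ΔC = 115 − 592 = -477
Score = 2·3559 + (-1)·(-477) = 7595

7595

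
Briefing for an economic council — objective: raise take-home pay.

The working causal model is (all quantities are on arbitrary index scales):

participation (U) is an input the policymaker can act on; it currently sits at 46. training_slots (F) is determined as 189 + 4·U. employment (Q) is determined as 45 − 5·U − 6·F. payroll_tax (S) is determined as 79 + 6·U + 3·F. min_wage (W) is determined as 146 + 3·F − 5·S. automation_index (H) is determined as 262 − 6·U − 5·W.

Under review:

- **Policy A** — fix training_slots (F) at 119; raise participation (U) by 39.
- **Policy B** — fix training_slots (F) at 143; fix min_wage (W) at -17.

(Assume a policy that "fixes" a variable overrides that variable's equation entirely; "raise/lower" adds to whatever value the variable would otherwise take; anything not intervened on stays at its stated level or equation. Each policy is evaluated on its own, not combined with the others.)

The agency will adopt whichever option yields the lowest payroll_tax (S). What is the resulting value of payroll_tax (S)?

Policy A (F := 119, U + 39):
  U = 46 + 39 = 85
  F = 119
  S = 79 + 6·85 + 3·119 = 946
Policy B (F := 143, W := -17):
  U = 46
  F = 143
  S = 79 + 6·46 + 3·143 = 784
Comparing — Policy A: S=946, Policy B: S=784. Lowest is 784 (Policy B).

784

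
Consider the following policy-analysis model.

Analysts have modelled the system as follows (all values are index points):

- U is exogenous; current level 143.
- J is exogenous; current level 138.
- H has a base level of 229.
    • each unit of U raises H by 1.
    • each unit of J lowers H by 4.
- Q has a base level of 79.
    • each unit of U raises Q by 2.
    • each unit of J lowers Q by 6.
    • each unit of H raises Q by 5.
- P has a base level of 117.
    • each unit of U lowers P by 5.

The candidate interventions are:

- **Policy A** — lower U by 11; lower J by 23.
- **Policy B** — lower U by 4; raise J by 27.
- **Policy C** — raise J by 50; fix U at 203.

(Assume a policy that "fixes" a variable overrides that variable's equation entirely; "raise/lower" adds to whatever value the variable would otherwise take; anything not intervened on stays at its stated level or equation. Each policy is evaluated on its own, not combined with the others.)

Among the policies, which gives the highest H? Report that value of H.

Policy A (U − 11, J − 23):
  U = 143 − 11 = 132
  J = 138 − 23 = 115
  H = 229 + 132 − 4·115 = -99
Policy B (U − 4, J + 27):
  U = 143 − 4 = 139
  J = 138 + 27 = 165
  H = 229 + 139 − 4·165 = -292
Policy C (J + 50, U := 203):
  U = 203
  J = 138 + 50 = 188
  H = 229 + 203 − 4·188 = -320
Comparing — Policy A: H=-99, Policy B: H=-292, Policy C: H=-320. Highest is -99 (Policy A).

-99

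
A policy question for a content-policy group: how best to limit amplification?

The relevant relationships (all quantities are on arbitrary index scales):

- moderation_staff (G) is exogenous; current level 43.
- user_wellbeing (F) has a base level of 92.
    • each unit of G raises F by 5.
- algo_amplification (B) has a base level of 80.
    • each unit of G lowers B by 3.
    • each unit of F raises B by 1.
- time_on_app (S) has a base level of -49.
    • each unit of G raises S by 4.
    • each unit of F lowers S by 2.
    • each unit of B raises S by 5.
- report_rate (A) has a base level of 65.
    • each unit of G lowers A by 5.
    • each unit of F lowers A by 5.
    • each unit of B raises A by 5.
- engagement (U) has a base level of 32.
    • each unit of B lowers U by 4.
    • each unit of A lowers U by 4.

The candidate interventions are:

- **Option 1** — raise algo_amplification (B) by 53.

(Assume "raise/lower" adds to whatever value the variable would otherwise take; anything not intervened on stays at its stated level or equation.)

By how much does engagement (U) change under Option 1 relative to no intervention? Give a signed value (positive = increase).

Baseline:
  G = 43
  F = 92 + 5·43 = 307
  B = 80 − 3·43 + 307 = 258
  A = 65 − 5·43 − 5·307 + 5·258 = -395
  U = 32 − 4·258 − 4·(-395) = 580
Option 1 (B + 53):
  G = 43
  F = 92 + 5·43 = 307
  B = 80 − 3·43 + 307 (+53 from intervention) = 311
  A = 65 − 5·43 − 5·307 + 5·311 = -130
  U = 32 − 4·311 − 4·(-130) = -692
Change in U: -692 − 580 = -1272

-1272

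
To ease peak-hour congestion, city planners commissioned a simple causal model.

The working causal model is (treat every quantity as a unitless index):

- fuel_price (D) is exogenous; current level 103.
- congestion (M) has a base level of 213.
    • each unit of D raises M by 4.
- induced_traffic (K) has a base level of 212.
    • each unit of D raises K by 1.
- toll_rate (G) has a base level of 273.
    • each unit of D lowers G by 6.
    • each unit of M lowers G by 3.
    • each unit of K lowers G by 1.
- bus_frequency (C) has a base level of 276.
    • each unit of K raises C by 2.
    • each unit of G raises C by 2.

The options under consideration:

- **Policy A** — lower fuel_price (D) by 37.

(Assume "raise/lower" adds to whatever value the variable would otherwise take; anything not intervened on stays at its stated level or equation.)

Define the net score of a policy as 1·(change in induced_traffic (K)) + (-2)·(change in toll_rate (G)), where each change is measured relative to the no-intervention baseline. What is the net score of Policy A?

-1443

Baseline:
  D = 103
  M = 213 + 4·103 = 625
  K = 212 + 103 = 315
  G = 273 − 6·103 − 3·625 − 315 = -2535
Policy A (D − 37):
  D = 103 − 37 = 66
  M = 213 + 4·66 = 477
  K = 212 + 66 = 278
  G = 273 − 6·66 − 3·477 − 278 = -1832
ΔK = 278 − 315 = -37; ΔG = -1832 − (-2535) = 703
Score = 1·(-37) + (-2)·703 = -1443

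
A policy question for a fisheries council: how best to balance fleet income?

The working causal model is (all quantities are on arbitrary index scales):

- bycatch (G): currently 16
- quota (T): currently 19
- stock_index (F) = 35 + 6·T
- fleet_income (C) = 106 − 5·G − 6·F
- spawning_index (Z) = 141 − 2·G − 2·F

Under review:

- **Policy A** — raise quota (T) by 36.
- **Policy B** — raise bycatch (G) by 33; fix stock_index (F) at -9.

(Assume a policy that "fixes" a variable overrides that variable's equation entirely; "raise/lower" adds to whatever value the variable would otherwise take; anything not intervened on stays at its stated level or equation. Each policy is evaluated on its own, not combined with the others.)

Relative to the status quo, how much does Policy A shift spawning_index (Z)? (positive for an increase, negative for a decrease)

-432

Baseline:
  G = 16
  T = 19
  F = 35 + 6·19 = 149
  Z = 141 − 2·16 − 2·149 = -189
Policy A (T + 36):
  G = 16
  T = 19 + 36 = 55
  F = 35 + 6·55 = 365
  Z = 141 − 2·16 − 2·365 = -621
Change in Z: -621 − (-189) = -432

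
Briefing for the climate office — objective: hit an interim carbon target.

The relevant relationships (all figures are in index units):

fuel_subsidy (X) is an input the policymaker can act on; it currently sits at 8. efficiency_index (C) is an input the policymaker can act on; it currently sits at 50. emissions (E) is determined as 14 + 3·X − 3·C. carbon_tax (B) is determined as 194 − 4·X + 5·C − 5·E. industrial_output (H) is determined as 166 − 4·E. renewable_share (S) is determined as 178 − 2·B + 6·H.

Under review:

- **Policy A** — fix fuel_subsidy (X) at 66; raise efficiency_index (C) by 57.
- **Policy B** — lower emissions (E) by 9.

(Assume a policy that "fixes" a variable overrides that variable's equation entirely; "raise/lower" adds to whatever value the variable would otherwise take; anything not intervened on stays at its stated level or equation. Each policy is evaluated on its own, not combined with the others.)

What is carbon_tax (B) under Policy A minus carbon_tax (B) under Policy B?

-7

Policy A (X := 66, C + 57):
  X = 66
  C = 50 + 57 = 107
  E = 14 + 3·66 − 3·107 = -109
  B = 194 − 4·66 + 5·107 − 5·(-109) = 1010
Policy B (E − 9):
  X = 8
  C = 50
  E = 14 + 3·8 − 3·50 (−9 from intervention) = -121
  B = 194 − 4·8 + 5·50 − 5·(-121) = 1017
B: 1010 − 1017 = -7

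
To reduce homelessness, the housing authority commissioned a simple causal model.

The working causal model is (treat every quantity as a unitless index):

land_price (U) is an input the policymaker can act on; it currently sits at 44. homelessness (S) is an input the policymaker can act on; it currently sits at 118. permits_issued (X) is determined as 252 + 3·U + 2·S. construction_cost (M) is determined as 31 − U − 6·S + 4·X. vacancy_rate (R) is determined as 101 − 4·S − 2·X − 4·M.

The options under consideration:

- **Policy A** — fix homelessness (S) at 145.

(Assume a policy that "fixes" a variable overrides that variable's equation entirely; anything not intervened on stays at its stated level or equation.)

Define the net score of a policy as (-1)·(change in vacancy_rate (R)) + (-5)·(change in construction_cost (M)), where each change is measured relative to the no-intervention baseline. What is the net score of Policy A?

Baseline:
  U = 44
  S = 118
  X = 252 + 3·44 + 2·118 = 620
  M = 31 − 44 − 6·118 + 4·620 = 1759
  R = 101 − 4·118 − 2·620 − 4·1759 = -8647
Policy A (S := 145):
  U = 44
  S = 145
  X = 252 + 3·44 + 2·145 = 674
  M = 31 − 44 − 6·145 + 4·674 = 1813
  R = 101 − 4·145 − 2·674 − 4·1813 = -9079
ΔR = -9079 − (-8647) = -432; ΔM = 1813 − 1759 = 54
Score = (-1)·(-432) + (-5)·54 = 162

162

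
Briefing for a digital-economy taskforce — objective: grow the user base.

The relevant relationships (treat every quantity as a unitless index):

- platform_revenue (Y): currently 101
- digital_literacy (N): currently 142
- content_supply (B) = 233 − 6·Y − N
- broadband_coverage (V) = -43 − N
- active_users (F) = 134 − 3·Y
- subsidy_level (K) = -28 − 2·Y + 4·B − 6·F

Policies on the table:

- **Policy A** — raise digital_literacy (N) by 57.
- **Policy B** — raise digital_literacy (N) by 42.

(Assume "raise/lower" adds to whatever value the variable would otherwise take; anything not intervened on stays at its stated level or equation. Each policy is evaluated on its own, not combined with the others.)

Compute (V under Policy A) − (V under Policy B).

-15

Policy A (N + 57):
  N = 142 + 57 = 199
  V = -43 − 199 = -242
Policy B (N + 42):
  N = 142 + 42 = 184
  V = -43 − 184 = -227
V: -242 − (-227) = -15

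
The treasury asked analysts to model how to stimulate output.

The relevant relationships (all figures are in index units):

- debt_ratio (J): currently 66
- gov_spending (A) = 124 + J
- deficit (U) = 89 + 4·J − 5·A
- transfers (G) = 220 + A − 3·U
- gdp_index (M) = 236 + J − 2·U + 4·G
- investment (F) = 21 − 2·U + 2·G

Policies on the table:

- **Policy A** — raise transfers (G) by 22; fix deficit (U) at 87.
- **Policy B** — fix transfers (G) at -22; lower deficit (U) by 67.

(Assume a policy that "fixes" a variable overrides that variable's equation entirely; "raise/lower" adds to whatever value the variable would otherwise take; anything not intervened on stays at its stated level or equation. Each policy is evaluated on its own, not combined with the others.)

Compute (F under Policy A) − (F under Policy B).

Policy A (G + 22, U := 87):
  J = 66
  A = 124 + 66 = 190
  U = 87
  G = 220 + 190 − 3·87 (+22 from intervention) = 171
  F = 21 − 2·87 + 2·171 = 189
Policy B (G := -22, U − 67):
  J = 66
  A = 124 + 66 = 190
  U = 89 + 4·66 − 5·190 (−67 from intervention) = -664
  G = -22
  F = 21 − 2·(-664) + 2·(-22) = 1305
F: 189 − 1305 = -1116

-1116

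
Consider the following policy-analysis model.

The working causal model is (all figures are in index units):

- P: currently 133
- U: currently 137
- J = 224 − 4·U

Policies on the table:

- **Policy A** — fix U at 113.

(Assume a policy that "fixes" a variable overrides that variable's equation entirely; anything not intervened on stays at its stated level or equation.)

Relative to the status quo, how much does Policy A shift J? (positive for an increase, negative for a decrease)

Baseline:
  U = 137
  J = 224 − 4·137 = -324
Policy A (U := 113):
  U = 113
  J = 224 − 4·113 = -228
Change in J: -228 − (-324) = 96

96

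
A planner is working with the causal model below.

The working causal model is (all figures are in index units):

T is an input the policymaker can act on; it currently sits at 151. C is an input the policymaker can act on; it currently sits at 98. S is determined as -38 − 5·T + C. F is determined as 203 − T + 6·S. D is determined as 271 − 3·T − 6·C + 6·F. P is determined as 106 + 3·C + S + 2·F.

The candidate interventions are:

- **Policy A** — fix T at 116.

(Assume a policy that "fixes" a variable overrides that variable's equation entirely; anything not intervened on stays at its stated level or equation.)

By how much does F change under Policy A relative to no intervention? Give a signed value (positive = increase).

Baseline:
  T = 151
  C = 98
  S = -38 − 5·151 + 98 = -695
  F = 203 − 151 + 6·(-695) = -4118
Policy A (T := 116):
  T = 116
  C = 98
  S = -38 − 5·116 + 98 = -520
  F = 203 − 116 + 6·(-520) = -3033
Change in F: -3033 − (-4118) = 1085

1085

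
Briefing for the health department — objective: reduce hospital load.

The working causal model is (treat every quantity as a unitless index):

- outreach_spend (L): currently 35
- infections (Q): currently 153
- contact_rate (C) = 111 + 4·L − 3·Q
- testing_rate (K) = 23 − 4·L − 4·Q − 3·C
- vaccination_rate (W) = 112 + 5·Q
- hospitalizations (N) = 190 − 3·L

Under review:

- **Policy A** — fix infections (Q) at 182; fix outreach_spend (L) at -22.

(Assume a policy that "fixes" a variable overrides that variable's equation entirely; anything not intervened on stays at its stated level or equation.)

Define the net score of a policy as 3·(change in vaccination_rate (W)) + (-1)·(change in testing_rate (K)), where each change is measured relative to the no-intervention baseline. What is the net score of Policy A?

-622

Baseline:
  L = 35
  Q = 153
  C = 111 + 4·35 − 3·153 = -208
  K = 23 − 4·35 − 4·153 − 3·(-208) = -105
  W = 112 + 5·153 = 877
Policy A (Q := 182, L := -22):
  L = -22
  Q = 182
  C = 111 + 4·(-22) − 3·182 = -523
  K = 23 − 4·(-22) − 4·182 − 3·(-523) = 952
  W = 112 + 5·182 = 1022
ΔW = 1022 − 877 = 145; ΔK = 952 − (-105) = 1057
Score = 3·145 + (-1)·1057 = -622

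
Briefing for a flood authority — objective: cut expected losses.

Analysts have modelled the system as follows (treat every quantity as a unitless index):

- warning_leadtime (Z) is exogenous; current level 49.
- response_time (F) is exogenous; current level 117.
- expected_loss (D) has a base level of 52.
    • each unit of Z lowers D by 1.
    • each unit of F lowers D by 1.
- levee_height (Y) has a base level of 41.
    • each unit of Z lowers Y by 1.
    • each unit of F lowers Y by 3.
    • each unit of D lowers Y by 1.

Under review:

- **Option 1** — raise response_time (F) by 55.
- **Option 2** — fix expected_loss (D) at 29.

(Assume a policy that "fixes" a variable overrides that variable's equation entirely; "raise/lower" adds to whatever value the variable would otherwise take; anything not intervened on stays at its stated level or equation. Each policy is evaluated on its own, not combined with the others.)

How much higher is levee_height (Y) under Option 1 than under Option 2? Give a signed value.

33

Option 1 (F + 55):
  Z = 49
  F = 117 + 55 = 172
  D = 52 − 49 − 172 = -169
  Y = 41 − 49 − 3·172 − (-169) = -355
Option 2 (D := 29):
  Z = 49
  F = 117
  D = 29
  Y = 41 − 49 − 3·117 − 29 = -388
Y: -355 − (-388) = 33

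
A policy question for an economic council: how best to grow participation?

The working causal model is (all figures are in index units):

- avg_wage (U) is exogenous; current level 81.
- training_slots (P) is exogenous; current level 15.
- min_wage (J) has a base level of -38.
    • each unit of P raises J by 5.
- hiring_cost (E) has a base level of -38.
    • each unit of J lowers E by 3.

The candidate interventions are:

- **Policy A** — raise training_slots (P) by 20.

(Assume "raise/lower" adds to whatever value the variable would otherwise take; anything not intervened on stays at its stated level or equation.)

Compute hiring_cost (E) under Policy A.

-449

Policy A (P + 20):
  P = 15 + 20 = 35
  J = -38 + 5·35 = 137
  E = -38 − 3·137 = -449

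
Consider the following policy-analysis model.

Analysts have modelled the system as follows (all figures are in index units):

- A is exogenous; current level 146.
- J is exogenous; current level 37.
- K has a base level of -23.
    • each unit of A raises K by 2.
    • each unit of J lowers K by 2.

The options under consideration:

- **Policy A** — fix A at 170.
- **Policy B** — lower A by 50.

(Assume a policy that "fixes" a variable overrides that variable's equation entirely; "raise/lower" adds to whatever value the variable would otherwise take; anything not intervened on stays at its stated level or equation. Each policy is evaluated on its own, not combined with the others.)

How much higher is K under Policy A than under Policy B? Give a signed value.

148

Policy A (A := 170):
  A = 170
  J = 37
  K = -23 + 2·170 − 2·37 = 243
Policy B (A − 50):
  A = 146 − 50 = 96
  J = 37
  K = -23 + 2·96 − 2·37 = 95
K: 243 − 95 = 148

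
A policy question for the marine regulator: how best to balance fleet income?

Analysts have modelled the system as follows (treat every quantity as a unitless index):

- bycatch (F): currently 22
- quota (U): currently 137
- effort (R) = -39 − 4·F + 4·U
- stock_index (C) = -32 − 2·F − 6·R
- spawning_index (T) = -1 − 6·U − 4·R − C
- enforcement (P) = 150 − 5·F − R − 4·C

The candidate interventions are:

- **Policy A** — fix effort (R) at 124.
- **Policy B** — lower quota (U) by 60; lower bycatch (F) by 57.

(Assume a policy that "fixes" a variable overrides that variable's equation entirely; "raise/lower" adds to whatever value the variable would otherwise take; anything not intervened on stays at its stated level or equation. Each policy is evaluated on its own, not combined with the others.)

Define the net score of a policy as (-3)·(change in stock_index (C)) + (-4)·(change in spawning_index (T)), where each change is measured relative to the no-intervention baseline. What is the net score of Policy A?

Baseline:
  F = 22
  U = 137
  R = -39 − 4·22 + 4·137 = 421
  C = -32 − 2·22 − 6·421 = -2602
  T = -1 − 6·137 − 4·421 − (-2602) = 95
Policy A (R := 124):
  F = 22
  U = 137
  R = 124
  C = -32 − 2·22 − 6·124 = -820
  T = -1 − 6·137 − 4·124 − (-820) = -499
ΔC = -820 − (-2602) = 1782; ΔT = -499 − 95 = -594
Score = (-3)·1782 + (-4)·(-594) = -2970

-2970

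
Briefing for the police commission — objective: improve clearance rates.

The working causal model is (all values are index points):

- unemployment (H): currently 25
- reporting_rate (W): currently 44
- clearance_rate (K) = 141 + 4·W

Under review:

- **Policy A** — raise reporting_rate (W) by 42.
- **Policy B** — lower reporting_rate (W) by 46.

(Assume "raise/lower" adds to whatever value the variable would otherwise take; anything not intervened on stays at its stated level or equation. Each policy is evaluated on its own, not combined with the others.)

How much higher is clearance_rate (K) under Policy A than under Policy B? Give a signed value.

Policy A (W + 42):
  W = 44 + 42 = 86
  K = 141 + 4·86 = 485
Policy B (W − 46):
  W = 44 − 46 = -2
  K = 141 + 4·(-2) = 133
K: 485 − 133 = 352

352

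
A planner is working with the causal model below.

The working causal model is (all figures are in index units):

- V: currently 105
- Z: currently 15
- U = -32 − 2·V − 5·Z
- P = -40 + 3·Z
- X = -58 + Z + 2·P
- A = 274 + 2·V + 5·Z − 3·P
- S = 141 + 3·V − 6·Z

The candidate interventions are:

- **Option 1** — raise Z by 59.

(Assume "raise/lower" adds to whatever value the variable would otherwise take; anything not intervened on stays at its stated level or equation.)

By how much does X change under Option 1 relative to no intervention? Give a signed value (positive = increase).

Baseline:
  Z = 15
  P = -40 + 3·15 = 5
  X = -58 + 15 + 2·5 = -33
Option 1 (Z + 59):
  Z = 15 + 59 = 74
  P = -40 + 3·74 = 182
  X = -58 + 74 + 2·182 = 380
Change in X: 380 − (-33) = 413

413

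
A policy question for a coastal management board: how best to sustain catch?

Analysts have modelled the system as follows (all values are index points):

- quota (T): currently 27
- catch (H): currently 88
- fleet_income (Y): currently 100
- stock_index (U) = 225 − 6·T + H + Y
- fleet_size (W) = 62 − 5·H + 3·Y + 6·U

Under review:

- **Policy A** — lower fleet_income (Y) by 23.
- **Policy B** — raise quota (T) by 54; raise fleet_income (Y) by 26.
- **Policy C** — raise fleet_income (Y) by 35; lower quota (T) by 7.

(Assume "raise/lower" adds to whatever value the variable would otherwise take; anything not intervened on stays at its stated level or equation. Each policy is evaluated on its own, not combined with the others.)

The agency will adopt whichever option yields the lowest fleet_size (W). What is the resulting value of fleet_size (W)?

Policy A (Y − 23):
  T = 27
  H = 88
  Y = 100 − 23 = 77
  U = 225 − 6·27 + 88 + 77 = 228
  W = 62 − 5·88 + 3·77 + 6·228 = 1221
Policy B (T + 54, Y + 26):
  T = 27 + 54 = 81
  H = 88
  Y = 100 + 26 = 126
  U = 225 − 6·81 + 88 + 126 = -47
  W = 62 − 5·88 + 3·126 + 6·(-47) = -282
Policy C (Y + 35, T − 7):
  T = 27 − 7 = 20
  H = 88
  Y = 100 + 35 = 135
  U = 225 − 6·20 + 88 + 135 = 328
  W = 62 − 5·88 + 3·135 + 6·328 = 1995
Comparing — Policy A: W=1221, Policy B: W=-282, Policy C: W=1995. Lowest is -282 (Policy B).

-282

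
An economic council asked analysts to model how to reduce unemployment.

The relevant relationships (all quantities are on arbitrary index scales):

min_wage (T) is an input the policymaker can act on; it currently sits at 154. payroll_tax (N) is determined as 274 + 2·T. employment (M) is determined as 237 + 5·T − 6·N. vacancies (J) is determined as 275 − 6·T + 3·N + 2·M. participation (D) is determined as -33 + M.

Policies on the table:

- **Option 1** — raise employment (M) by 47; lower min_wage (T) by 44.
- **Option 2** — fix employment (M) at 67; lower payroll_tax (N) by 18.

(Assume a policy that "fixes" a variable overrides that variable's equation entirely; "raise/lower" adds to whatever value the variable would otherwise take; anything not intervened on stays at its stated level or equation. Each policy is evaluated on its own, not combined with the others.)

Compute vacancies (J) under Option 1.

-3163

Option 1 (M + 47, T − 44):
  T = 154 − 44 = 110
  N = 274 + 2·110 = 494
  M = 237 + 5·110 − 6·494 (+47 from intervention) = -2130
  J = 275 − 6·110 + 3·494 + 2·(-2130) = -3163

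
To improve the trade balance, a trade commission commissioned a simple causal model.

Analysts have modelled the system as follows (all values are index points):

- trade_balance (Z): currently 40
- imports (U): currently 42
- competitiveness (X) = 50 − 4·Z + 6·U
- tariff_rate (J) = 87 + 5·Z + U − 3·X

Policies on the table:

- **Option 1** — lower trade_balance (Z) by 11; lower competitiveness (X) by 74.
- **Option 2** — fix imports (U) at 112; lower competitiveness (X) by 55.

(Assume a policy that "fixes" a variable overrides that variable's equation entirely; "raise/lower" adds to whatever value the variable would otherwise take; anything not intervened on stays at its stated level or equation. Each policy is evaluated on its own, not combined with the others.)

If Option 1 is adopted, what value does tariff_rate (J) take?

-62

Option 1 (Z − 11, X − 74):
  Z = 40 − 11 = 29
  U = 42
  X = 50 − 4·29 + 6·42 (−74 from intervention) = 112
  J = 87 + 5·29 + 42 − 3·112 = -62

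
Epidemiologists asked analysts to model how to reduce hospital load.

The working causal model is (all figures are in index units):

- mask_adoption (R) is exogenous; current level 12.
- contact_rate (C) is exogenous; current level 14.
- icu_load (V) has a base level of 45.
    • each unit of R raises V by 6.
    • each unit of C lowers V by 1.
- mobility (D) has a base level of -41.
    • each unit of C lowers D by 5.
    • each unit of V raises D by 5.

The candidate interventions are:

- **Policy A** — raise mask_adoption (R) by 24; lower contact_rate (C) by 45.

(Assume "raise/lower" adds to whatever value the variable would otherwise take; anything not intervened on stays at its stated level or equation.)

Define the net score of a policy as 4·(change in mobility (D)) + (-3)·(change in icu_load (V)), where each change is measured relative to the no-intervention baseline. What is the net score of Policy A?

Baseline:
  R = 12
  C = 14
  V = 45 + 6·12 − 14 = 103
  D = -41 − 5·14 + 5·103 = 404
Policy A (R + 24, C − 45):
  R = 12 + 24 = 36
  C = 14 − 45 = -31
  V = 45 + 6·36 − (-31) = 292
  D = -41 − 5·(-31) + 5·292 = 1574
ΔD = 1574 − 404 = 1170; ΔV = 292 − 103 = 189
Score = 4·1170 + (-3)·189 = 4113

4113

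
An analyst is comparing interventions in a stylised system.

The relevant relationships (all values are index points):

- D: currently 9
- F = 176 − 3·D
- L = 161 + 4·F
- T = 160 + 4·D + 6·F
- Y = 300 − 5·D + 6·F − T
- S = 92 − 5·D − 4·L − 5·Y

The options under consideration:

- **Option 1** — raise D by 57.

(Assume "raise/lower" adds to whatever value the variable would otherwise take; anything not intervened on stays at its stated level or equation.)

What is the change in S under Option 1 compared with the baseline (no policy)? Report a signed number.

Baseline:
  D = 9
  F = 176 − 3·9 = 149
  L = 161 + 4·149 = 757
  T = 160 + 4·9 + 6·149 = 1090
  Y = 300 − 5·9 + 6·149 − 1090 = 59
  S = 92 − 5·9 − 4·757 − 5·59 = -3276
Option 1 (D + 57):
  D = 9 + 57 = 66
  F = 176 − 3·66 = -22
  L = 161 + 4·(-22) = 73
  T = 160 + 4·66 + 6·(-22) = 292
  Y = 300 − 5·66 + 6·(-22) − 292 = -454
  S = 92 − 5·66 − 4·73 − 5·(-454) = 1740
Change in S: 1740 − (-3276) = 5016

5016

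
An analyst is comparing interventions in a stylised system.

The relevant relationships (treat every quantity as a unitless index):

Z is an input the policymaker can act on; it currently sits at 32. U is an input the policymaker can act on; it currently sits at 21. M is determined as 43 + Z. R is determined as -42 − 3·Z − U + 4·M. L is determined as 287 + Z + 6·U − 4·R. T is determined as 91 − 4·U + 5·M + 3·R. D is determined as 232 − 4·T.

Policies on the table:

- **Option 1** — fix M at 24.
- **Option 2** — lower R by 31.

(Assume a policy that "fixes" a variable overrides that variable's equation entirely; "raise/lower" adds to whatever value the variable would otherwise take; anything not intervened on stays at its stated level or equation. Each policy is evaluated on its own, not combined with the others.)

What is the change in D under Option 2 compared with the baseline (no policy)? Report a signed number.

Baseline:
  Z = 32
  U = 21
  M = 43 + 32 = 75
  R = -42 − 3·32 − 21 + 4·75 = 141
  T = 91 − 4·21 + 5·75 + 3·141 = 805
  D = 232 − 4·805 = -2988
Option 2 (R − 31):
  Z = 32
  U = 21
  M = 43 + 32 = 75
  R = -42 − 3·32 − 21 + 4·75 (−31 from intervention) = 110
  T = 91 − 4·21 + 5·75 + 3·110 = 712
  D = 232 − 4·712 = -2616
Change in D: -2616 − (-2988) = 372

372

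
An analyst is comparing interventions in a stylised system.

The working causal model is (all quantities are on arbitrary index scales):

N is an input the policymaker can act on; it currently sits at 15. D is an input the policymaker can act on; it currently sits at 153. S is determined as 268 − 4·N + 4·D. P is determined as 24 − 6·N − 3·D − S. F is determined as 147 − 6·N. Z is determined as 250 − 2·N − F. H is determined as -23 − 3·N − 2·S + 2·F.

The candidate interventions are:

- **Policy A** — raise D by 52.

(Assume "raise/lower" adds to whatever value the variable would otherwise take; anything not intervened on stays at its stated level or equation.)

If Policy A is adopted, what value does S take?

1028

Policy A (D + 52):
  N = 15
  D = 153 + 52 = 205
  S = 268 − 4·15 + 4·205 = 1028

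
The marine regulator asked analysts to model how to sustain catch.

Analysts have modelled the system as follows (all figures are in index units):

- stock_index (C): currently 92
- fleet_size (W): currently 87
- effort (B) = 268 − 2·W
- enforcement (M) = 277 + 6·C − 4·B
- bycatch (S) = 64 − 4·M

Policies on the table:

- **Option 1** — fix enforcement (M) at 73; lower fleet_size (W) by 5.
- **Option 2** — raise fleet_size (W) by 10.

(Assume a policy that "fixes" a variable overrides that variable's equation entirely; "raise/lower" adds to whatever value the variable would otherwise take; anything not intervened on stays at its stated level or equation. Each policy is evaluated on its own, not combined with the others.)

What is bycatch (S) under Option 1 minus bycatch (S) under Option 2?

1840

Option 1 (M := 73, W − 5):
  C = 92
  W = 87 − 5 = 82
  B = 268 − 2·82 = 104
  M = 73
  S = 64 − 4·73 = -228
Option 2 (W + 10):
  C = 92
  W = 87 + 10 = 97
  B = 268 − 2·97 = 74
  M = 277 + 6·92 − 4·74 = 533
  S = 64 − 4·533 = -2068
S: -228 − (-2068) = 1840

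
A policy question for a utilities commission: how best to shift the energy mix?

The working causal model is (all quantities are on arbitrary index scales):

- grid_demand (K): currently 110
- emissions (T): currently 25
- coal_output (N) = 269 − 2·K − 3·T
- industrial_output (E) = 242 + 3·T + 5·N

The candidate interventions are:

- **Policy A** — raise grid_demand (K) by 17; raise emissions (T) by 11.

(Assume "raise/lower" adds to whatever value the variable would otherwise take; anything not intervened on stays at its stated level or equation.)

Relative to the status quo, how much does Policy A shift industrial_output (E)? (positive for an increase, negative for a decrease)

-302

Baseline:
  K = 110
  T = 25
  N = 269 − 2·110 − 3·25 = -26
  E = 242 + 3·25 + 5·(-26) = 187
Policy A (K + 17, T + 11):
  K = 110 + 17 = 127
  T = 25 + 11 = 36
  N = 269 − 2·127 − 3·36 = -93
  E = 242 + 3·36 + 5·(-93) = -115
Change in E: -115 − 187 = -302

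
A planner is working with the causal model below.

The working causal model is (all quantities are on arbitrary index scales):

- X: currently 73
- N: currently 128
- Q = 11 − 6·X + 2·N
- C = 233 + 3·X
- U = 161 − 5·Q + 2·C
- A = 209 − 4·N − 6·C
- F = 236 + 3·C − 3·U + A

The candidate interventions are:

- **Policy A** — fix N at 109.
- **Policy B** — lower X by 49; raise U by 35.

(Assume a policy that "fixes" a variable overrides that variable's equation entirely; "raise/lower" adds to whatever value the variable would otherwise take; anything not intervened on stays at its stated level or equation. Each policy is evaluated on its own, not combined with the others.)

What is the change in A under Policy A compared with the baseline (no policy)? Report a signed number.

76

Baseline:
  X = 73
  N = 128
  C = 233 + 3·73 = 452
  A = 209 − 4·128 − 6·452 = -3015
Policy A (N := 109):
  X = 73
  N = 109
  C = 233 + 3·73 = 452
  A = 209 − 4·109 − 6·452 = -2939
Change in A: -2939 − (-3015) = 76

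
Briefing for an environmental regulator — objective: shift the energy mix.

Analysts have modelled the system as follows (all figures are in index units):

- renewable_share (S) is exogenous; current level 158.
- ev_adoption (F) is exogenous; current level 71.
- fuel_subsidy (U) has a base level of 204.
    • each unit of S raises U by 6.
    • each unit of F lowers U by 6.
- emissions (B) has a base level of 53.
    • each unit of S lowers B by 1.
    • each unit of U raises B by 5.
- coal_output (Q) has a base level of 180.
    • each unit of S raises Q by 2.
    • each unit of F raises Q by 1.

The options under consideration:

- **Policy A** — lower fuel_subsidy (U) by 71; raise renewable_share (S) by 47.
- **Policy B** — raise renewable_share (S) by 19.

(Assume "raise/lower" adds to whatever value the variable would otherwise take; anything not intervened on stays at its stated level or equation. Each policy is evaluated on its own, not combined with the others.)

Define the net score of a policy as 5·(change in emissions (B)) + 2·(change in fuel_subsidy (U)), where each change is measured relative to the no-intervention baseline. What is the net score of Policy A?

Baseline:
  S = 158
  F = 71
  U = 204 + 6·158 − 6·71 = 726
  B = 53 − 158 + 5·726 = 3525
Policy A (U − 71, S + 47):
  S = 158 + 47 = 205
  F = 71
  U = 204 + 6·205 − 6·71 (−71 from intervention) = 937
  B = 53 − 205 + 5·937 = 4533
ΔB = 4533 − 3525 = 1008; ΔU = 937 − 726 = 211
Score = 5·1008 + 2·211 = 5462

5462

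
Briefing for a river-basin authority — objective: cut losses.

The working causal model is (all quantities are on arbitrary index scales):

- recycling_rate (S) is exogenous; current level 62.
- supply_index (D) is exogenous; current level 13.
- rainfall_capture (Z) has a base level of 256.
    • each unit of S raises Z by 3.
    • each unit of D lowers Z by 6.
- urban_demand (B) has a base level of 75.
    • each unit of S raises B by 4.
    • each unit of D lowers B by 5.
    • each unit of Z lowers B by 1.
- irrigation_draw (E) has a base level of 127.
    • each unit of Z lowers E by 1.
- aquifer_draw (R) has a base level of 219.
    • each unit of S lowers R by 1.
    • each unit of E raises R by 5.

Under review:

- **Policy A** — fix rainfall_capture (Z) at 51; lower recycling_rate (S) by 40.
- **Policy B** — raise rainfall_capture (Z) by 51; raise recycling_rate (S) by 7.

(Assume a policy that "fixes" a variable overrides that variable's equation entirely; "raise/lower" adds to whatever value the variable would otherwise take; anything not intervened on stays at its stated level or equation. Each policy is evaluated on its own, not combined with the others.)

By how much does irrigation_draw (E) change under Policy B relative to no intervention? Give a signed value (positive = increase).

Baseline:
  S = 62
  D = 13
  Z = 256 + 3·62 − 6·13 = 364
  E = 127 − 364 = -237
Policy B (Z + 51, S + 7):
  S = 62 + 7 = 69
  D = 13
  Z = 256 + 3·69 − 6·13 (+51 from intervention) = 436
  E = 127 − 436 = -309
Change in E: -309 − (-237) = -72

-72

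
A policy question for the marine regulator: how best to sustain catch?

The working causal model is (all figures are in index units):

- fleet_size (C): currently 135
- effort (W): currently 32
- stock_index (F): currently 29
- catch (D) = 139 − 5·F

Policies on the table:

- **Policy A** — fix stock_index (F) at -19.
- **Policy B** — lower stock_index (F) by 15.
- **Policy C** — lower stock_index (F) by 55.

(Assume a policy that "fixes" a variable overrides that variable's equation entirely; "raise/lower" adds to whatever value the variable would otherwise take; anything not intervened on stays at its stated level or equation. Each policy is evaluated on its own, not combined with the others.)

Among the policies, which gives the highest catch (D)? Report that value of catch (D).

269

Policy A (F := -19):
  F = -19
  D = 139 − 5·(-19) = 234
Policy B (F − 15):
  F = 29 − 15 = 14
  D = 139 − 5·14 = 69
Policy C (F − 55):
  F = 29 − 55 = -26
  D = 139 − 5·(-26) = 269
Comparing — Policy A: D=234, Policy B: D=69, Policy C: D=269. Highest is 269 (Policy C).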